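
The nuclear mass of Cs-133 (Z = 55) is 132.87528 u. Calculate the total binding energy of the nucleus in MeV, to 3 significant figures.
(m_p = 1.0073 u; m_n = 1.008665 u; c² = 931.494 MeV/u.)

With 55 protons and 78 neutrons (A = 133):
Mass of separated nucleons = 55(1.0073) + 78(1.008665) = 55.4015 + 78.675870 = 134.077370 u
Mass defect Δm = 134.077370 − 132.87528 = 1.202090 u
E_B = 1.202090 × 931.494 = 1119.74 MeV

1120 MeV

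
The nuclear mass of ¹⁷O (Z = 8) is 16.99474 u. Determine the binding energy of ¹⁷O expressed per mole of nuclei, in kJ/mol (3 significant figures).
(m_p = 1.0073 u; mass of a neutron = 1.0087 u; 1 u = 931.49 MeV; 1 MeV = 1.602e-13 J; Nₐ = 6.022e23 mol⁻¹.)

1.28e+10 kJ/mol

Total constituent mass: 8 × 1.0073 + 9 × 1.0087 = 17.1367 u
Δm = 17.1367 − 16.99474 = 0.14196 u
Binding energy = Δm·c² = 0.14196 × 931.49 MeV/u = 132.234 MeV
Per nucleus in joules: 132.234 MeV × 1.602e-13 J/MeV = 2.1184e-11 J
Per mole: 2.1184e-11 J × 6.022e23 mol⁻¹ = 1.2757e+13 J/mol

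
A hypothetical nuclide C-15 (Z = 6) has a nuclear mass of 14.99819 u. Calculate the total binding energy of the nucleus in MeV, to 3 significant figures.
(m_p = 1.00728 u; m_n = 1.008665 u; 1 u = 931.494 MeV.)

115 MeV

Total constituent mass: 6 × 1.00728 + 9 × 1.008665 = 15.121665 u
Mass defect Δm = 15.121665 − 14.99819 = 0.123475 u
Converting to energy: 0.123475 u × 931.494 MeV/u = 115.016 MeV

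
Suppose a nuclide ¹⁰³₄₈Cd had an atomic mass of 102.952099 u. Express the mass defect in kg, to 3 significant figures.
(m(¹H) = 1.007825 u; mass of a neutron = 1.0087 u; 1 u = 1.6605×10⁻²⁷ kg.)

1.50e-27 kg

Σm = 48·m(¹H) + 55·m_n = 48.375600 + 55.4785 = 103.854100 u
Mass defect Δm = 103.854100 − 102.952099 = 0.902001 u
In SI units: 0.902001 u × 1.6605×10⁻²⁷ kg/u = 1.4978e-27 kg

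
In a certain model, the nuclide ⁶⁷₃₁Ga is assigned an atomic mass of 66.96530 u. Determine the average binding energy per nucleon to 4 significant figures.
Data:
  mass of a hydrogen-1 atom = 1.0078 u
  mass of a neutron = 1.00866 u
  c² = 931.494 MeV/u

8.179 MeV/nucleon

Mass of separated nucleons = 31(1.0078) + 36(1.00866) = 31.2418 + 36.31176 = 67.55356 u
Mass defect Δm = 67.55356 − 66.96530 = 0.58826 u
Binding energy = Δm·c² = 0.58826 × 931.494 MeV/u = 547.961 MeV
Per nucleon: 547.961 / 67 = 8.179 MeV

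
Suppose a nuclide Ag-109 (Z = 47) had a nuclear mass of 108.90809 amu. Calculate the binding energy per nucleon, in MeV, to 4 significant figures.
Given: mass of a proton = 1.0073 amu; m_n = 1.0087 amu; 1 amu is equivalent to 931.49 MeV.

Z = 47, so N = A − Z = 109 − 47 = 62.
Σm = 47·m_p + 62·m_n = 47.3431 + 62.5394 = 109.8825 amu
Mass defect Δm = 109.8825 − 108.90809 = 0.97441 amu
Converting to energy: 0.97441 amu × 931.49 MeV/amu = 907.653 MeV
Per nucleon: 907.653 / 109 = 8.327 MeV

8.327 MeV/nucleon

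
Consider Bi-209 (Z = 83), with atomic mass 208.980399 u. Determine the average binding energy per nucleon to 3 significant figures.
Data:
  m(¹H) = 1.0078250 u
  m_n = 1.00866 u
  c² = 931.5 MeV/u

7.85 MeV/nucleon

The nucleus contains 83 protons and 209 − 83 = 126 neutrons.
Mass of separated nucleons = 83(1.0078250) + 126(1.00866) = 83.6494750 + 127.09116 = 210.7406350 u
Mass defect Δm = 210.7406350 − 208.980399 = 1.7602360 u
Converting to energy: 1.7602360 u × 931.5 MeV/u = 1639.66 MeV
Dividing by A = 209 gives 7.845 MeV per nucleon.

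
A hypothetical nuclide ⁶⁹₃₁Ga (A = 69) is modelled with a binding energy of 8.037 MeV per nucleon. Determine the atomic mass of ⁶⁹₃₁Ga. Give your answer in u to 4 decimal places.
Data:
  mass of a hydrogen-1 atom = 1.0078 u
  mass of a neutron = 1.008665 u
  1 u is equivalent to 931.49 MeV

68.9757 u

Total binding energy = 69 × 8.037 = 554.553 MeV
Mass defect = 554.553 MeV / (931.49 MeV/u) = 0.595340 u
Constituent mass = 31(1.0078) + 38(1.008665) = 69.571070 u
Atomic mass = 69.571070 − 0.595340 = 68.975730 u ≈ 68.9757 u (to 4 decimal places)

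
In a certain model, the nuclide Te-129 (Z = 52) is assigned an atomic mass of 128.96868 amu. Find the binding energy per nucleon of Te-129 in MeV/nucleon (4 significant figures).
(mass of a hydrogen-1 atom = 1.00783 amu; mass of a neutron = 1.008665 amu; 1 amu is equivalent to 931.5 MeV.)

With 52 protons and 77 neutrons (A = 129):
Total constituent mass: 52 × 1.00783 + 77 × 1.008665 = 130.074365 amu
Mass defect Δm = 130.074365 − 128.96868 = 1.105685 amu
Converting to energy: 1.105685 amu × 931.5 MeV/amu = 1029.95 MeV
Dividing by A = 129 gives 7.984 MeV per nucleon.

7.984 MeV/nucleon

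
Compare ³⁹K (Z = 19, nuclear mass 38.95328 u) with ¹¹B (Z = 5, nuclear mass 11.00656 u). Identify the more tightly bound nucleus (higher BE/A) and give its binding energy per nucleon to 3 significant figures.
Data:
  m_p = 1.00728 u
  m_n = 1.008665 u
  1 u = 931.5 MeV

³⁹K; 8.56 MeV/nucleon

³⁹K: Σm = 19(1.00728) + 20(1.008665) = 39.311620 u; Δm = 0.358340 u; E_B = 333.79 MeV; E_B/A = 8.559 MeV
¹¹B: Σm = 5(1.00728) + 6(1.008665) = 11.088390 u; Δm = 0.081830 u; E_B = 76.225 MeV; E_B/A = 6.930 MeV
³⁹K has the higher binding energy per nucleon, so it is the more tightly bound nucleus.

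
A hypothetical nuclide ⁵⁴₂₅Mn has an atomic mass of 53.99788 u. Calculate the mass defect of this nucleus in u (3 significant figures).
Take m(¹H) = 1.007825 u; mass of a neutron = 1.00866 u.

Z = 25, so N = A − Z = 54 − 25 = 29.
Mass of separated nucleons = 25(1.007825) + 29(1.00866) = 25.195625 + 29.25114 = 54.446765 u
The mass defect is 54.446765 − 53.99788 = 0.448885 u.

0.449 u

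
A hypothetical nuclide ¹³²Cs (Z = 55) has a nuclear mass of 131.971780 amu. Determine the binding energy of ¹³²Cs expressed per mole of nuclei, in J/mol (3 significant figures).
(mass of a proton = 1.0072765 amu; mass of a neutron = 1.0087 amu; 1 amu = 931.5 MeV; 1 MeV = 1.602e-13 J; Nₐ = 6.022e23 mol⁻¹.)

Σm = 55·m_p + 77·m_n = 55.4002075 + 77.6699 = 133.0701075 amu
The mass defect is 133.0701075 − 131.971780 = 1.0983275 amu.
Binding energy = Δm·c² = 1.0983275 × 931.5 MeV/amu = 1023.09 MeV
Per nucleus in joules: 1023.09 MeV × 1.602e-13 J/MeV = 1.6390e-10 J
Per mole: 1.6390e-10 J × 6.022e23 mol⁻¹ = 9.8701e+13 J/mol

9.87e+13 J/mol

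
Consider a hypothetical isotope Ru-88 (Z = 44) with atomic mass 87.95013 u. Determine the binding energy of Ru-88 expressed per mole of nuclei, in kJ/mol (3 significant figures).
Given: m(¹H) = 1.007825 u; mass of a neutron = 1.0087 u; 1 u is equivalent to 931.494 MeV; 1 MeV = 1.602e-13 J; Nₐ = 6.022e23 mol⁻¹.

With 44 protons and 44 neutrons (A = 88):
Mass of separated nucleons = 44(1.007825) + 44(1.0087) = 44.344300 + 44.3828 = 88.727100 u
Δm = 88.727100 − 87.95013 = 0.776970 u
Binding energy = Δm·c² = 0.776970 × 931.494 MeV/u = 723.743 MeV
Per nucleus in joules: 723.743 MeV × 1.602e-13 J/MeV = 1.1594e-10 J
Per mole: 1.1594e-10 J × 6.022e23 mol⁻¹ = 6.9819e+13 J/mol

6.98e+10 kJ/mol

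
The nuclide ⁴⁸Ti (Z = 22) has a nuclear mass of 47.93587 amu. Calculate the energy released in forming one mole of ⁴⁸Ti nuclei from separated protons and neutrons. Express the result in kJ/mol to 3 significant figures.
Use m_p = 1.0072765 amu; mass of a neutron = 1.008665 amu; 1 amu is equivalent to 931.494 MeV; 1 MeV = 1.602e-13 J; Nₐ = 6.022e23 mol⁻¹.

Z = 22, so N = A − Z = 48 − 22 = 26.
Mass of separated nucleons = 22(1.0072765) + 26(1.008665) = 22.1600830 + 26.225290 = 48.3853730 amu
Δm = 48.3853730 − 47.93587 = 0.4495030 amu
E_B = 0.4495030 × 931.494 = 418.709 MeV
Per nucleus in joules: 418.709 MeV × 1.602e-13 J/MeV = 6.7077e-11 J
Per mole: 6.7077e-11 J × 6.022e23 mol⁻¹ = 4.0394e+13 J/mol

4.04e+10 kJ/mol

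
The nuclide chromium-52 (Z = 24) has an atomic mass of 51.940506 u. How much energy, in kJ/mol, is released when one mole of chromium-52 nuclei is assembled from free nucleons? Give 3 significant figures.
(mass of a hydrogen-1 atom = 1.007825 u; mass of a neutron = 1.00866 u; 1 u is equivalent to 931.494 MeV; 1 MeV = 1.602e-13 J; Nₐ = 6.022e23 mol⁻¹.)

4.40e+10 kJ/mol

Mass of separated nucleons = 24(1.007825) + 28(1.00866) = 24.187800 + 28.24248 = 52.430280 u
The mass defect is 52.430280 − 51.940506 = 0.489774 u.
Converting to energy: 0.489774 u × 931.494 MeV/u = 456.222 MeV
Per nucleus in joules: 456.222 MeV × 1.602e-13 J/MeV = 7.3087e-11 J
Per mole: 7.3087e-11 J × 6.022e23 mol⁻¹ = 4.4013e+13 J/mol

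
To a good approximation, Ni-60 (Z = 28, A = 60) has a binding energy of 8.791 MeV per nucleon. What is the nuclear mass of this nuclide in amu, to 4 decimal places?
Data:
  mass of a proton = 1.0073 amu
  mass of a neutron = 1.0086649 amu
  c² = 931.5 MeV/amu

Total binding energy = 60 × 8.791 = 527.460 MeV
Mass defect = 527.460 MeV / (931.5 MeV/amu) = 0.566248 amu
Constituent mass = 28(1.0073) + 32(1.0086649) = 60.4816768 amu
Nuclear mass = 60.4816768 − 0.566248 = 59.9154288 amu ≈ 59.9154 amu (to 4 decimal places)

59.9154 amu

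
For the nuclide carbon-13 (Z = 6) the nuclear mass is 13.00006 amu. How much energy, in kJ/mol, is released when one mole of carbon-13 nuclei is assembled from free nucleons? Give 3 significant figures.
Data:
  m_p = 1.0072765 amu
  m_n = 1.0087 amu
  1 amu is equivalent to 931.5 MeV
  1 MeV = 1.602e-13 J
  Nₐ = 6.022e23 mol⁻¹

Mass of separated nucleons = 6(1.0072765) + 7(1.0087) = 6.0436590 + 7.0609 = 13.1045590 amu
Mass defect Δm = 13.1045590 − 13.00006 = 0.1044990 amu
E_B = 0.1044990 × 931.5 = 97.3408 MeV
Per nucleus in joules: 97.3408 MeV × 1.602e-13 J/MeV = 1.5594e-11 J
Per mole: 1.5594e-11 J × 6.022e23 mol⁻¹ = 9.3907e+12 J/mol

9.39e+09 kJ/mol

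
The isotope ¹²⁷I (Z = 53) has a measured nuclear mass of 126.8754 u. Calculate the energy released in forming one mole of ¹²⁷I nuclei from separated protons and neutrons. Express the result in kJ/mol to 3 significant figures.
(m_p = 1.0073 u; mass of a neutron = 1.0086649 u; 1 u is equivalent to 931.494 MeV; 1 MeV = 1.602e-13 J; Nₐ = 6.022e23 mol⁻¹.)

1.04e+11 kJ/mol

Z = 53, so N = A − Z = 127 − 53 = 74.
Total constituent mass: 53 × 1.0073 + 74 × 1.0086649 = 128.0281026 u
Δm = 128.0281026 − 126.8754 = 1.1527026 u
E_B = 1.1527026 × 931.494 = 1073.74 MeV
Per nucleus in joules: 1073.74 MeV × 1.602e-13 J/MeV = 1.7201e-10 J
Per mole: 1.7201e-10 J × 6.022e23 mol⁻¹ = 1.0358e+14 J/mol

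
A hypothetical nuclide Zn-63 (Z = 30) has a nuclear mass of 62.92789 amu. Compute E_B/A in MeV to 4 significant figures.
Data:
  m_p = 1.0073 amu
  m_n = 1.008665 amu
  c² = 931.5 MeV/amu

8.532 MeV/nucleon

With 30 protons and 33 neutrons (A = 63):
Mass of separated nucleons = 30(1.0073) + 33(1.008665) = 30.2190 + 33.285945 = 63.504945 amu
Δm = 63.504945 − 62.92789 = 0.577055 amu
Binding energy = Δm·c² = 0.577055 × 931.5 MeV/amu = 537.527 MeV
BE/A = 537.527 MeV / 63 = 8.532 MeV/nucleon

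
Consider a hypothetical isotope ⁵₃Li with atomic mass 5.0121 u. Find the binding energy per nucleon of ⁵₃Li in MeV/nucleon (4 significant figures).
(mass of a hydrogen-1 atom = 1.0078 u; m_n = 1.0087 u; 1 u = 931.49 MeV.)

5.347 MeV/nucleon

Mass of separated nucleons = 3(1.0078) + 2(1.0087) = 3.0234 + 2.0174 = 5.0408 u
The mass defect is 5.0408 − 5.0121 = 0.0287 u.
E_B = 0.0287 × 931.49 = 26.7338 MeV
BE/A = 26.7338 MeV / 5 = 5.347 MeV/nucleon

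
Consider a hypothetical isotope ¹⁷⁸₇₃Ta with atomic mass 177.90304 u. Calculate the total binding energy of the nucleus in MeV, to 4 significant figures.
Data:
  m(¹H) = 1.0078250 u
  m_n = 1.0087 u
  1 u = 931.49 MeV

Σm = 73·m(¹H) + 105·m_n = 73.5712250 + 105.9135 = 179.4847250 u
Mass defect Δm = 179.4847250 − 177.90304 = 1.5816850 u
Binding energy = Δm·c² = 1.5816850 × 931.49 MeV/u = 1473.32 MeV

1473 MeV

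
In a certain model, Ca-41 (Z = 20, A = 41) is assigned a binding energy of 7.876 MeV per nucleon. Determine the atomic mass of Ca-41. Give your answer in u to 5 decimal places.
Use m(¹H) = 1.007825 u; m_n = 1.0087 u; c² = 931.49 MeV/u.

40.99253 u

Total binding energy = 41 × 7.876 = 322.916 MeV
Mass defect = 322.916 MeV / (931.49 MeV/u) = 0.3466661 u
Constituent mass = 20(1.007825) + 21(1.0087) = 41.339200 u
Atomic mass = 41.339200 − 0.3466661 = 40.9925339 u ≈ 40.99253 u (to 5 decimal places)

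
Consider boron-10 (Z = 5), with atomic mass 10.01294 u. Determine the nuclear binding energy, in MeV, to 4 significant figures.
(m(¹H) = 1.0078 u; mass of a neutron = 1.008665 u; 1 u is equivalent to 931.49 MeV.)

Mass of separated nucleons = 5(1.0078) + 5(1.008665) = 5.0390 + 5.043325 = 10.082325 u
Mass defect Δm = 10.082325 − 10.01294 = 0.069385 u
E_B = 0.069385 × 931.49 = 64.6314 MeV

64.63 MeV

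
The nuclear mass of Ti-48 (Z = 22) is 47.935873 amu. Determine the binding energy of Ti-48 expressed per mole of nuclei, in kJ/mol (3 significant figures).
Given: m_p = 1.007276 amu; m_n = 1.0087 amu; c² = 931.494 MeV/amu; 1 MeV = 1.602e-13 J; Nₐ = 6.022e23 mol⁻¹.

4.05e+10 kJ/mol

Σm = 22·m_p + 26·m_n = 22.160072 + 26.2262 = 48.386272 amu
Δm = 48.386272 − 47.935873 = 0.450399 amu
Converting to energy: 0.450399 amu × 931.494 MeV/amu = 419.544 MeV
Per nucleus in joules: 419.544 MeV × 1.602e-13 J/MeV = 6.7211e-11 J
Per mole: 6.7211e-11 J × 6.022e23 mol⁻¹ = 4.0474e+13 J/mol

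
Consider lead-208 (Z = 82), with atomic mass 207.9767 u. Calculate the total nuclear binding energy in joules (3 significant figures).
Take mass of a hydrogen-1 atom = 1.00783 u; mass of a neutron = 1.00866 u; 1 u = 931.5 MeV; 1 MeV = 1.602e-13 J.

2.62e-10 J

With 82 protons and 126 neutrons (A = 208):
Σm = 82·m(¹H) + 126·m_n = 82.64206 + 127.09116 = 209.73322 u
Mass defect Δm = 209.73322 − 207.9767 = 1.75652 u
Binding energy = Δm·c² = 1.75652 × 931.5 MeV/u = 1636.20 MeV
In joules: 1636.20 MeV × 1.602e-13 J/MeV = 2.6212e-10 J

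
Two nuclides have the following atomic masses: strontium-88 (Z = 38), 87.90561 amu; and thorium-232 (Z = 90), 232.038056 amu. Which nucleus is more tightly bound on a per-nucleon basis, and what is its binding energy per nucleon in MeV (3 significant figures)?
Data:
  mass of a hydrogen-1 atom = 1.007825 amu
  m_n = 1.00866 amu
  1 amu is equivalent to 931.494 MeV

strontium-88: Σm = 38(1.007825) + 50(1.00866) = 88.730350 amu; Δm = 0.824740 amu; E_B = 768.24 MeV; E_B/A = 8.730 MeV
thorium-232: Σm = 90(1.007825) + 142(1.00866) = 233.933970 amu; Δm = 1.895914 amu; E_B = 1766.0 MeV; E_B/A = 7.612 MeV
strontium-88 has the higher binding energy per nucleon, so it is the more tightly bound nucleus.

strontium-88; 8.73 MeV/nucleon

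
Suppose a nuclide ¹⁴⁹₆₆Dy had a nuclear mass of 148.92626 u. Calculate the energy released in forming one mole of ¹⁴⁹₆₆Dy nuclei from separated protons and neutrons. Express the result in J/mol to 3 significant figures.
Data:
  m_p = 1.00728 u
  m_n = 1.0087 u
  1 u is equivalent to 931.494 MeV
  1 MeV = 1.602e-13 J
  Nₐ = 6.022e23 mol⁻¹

Total constituent mass: 66 × 1.00728 + 83 × 1.0087 = 150.20258 u
The mass defect is 150.20258 − 148.92626 = 1.27632 u.
E_B = 1.27632 × 931.494 = 1188.88 MeV
Per nucleus in joules: 1188.88 MeV × 1.602e-13 J/MeV = 1.9046e-10 J
Per mole: 1.9046e-10 J × 6.022e23 mol⁻¹ = 1.1470e+14 J/mol

1.15e+14 J/mol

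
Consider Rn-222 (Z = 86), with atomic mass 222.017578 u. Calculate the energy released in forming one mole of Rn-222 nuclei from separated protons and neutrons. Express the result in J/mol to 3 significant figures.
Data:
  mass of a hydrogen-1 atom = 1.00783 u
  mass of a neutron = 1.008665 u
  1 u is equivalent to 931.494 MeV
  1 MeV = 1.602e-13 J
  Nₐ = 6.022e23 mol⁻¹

1.65e+14 J/mol

Z = 86, so N = A − Z = 222 − 86 = 136.
Mass of separated nucleons = 86(1.00783) + 136(1.008665) = 86.67338 + 137.178440 = 223.851820 u
The mass defect is 223.851820 − 222.017578 = 1.834242 u.
Converting to energy: 1.834242 u × 931.494 MeV/u = 1708.59 MeV
Per nucleus in joules: 1708.59 MeV × 1.602e-13 J/MeV = 2.7372e-10 J
Per mole: 2.7372e-10 J × 6.022e23 mol⁻¹ = 1.6483e+14 J/mol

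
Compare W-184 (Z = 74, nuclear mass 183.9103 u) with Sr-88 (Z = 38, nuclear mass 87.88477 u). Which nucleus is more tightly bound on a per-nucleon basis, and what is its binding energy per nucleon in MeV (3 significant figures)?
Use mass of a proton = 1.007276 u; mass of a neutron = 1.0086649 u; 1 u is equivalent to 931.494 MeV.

Sr-88; 8.73 MeV/nucleon

W-184: Σm = 74(1.007276) + 110(1.0086649) = 185.4915630 u; Δm = 1.5812630 u; E_B = 1472.9 MeV; E_B/A = 8.005 MeV
Sr-88: Σm = 38(1.007276) + 50(1.0086649) = 88.7097330 u; Δm = 0.8249630 u; E_B = 768.45 MeV; E_B/A = 8.732 MeV
Sr-88 has the higher binding energy per nucleon, so it is the more tightly bound nucleus.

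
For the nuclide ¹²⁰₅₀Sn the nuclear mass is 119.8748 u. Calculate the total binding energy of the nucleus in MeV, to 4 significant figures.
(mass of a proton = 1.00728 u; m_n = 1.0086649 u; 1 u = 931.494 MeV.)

1021 MeV

Total constituent mass: 50 × 1.00728 + 70 × 1.0086649 = 120.9705430 u
The mass defect is 120.9705430 − 119.8748 = 1.0957430 u.
Converting to energy: 1.0957430 u × 931.494 MeV/u = 1020.68 MeV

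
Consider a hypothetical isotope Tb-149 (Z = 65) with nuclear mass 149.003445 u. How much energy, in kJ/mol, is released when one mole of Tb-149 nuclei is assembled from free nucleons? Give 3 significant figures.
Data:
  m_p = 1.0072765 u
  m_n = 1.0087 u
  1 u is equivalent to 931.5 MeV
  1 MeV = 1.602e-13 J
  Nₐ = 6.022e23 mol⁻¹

Mass of separated nucleons = 65(1.0072765) + 84(1.0087) = 65.4729725 + 84.7308 = 150.2037725 u
Mass defect Δm = 150.2037725 − 149.003445 = 1.2003275 u
Converting to energy: 1.2003275 u × 931.5 MeV/u = 1118.11 MeV
Per nucleus in joules: 1118.11 MeV × 1.602e-13 J/MeV = 1.7912e-10 J
Per mole: 1.7912e-10 J × 6.022e23 mol⁻¹ = 1.0787e+14 J/mol

1.08e+11 kJ/mol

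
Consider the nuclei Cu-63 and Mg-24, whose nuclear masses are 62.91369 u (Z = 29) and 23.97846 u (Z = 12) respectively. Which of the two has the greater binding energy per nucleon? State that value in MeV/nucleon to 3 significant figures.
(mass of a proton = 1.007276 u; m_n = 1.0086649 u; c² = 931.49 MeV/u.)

Cu-63: Σm = 29(1.007276) + 34(1.0086649) = 63.5056106 u; Δm = 0.5919206 u; E_B = 551.37 MeV; E_B/A = 8.752 MeV
Mg-24: Σm = 12(1.007276) + 12(1.0086649) = 24.1912908 u; Δm = 0.2128308 u; E_B = 198.25 MeV; E_B/A = 8.260 MeV
Cu-63 has the higher binding energy per nucleon, so it is the more tightly bound nucleus.

Cu-63; 8.75 MeV/nucleon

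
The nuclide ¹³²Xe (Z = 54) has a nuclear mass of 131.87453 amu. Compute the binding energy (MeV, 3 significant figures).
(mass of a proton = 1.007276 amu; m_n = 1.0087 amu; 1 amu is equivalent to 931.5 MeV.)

Mass of separated nucleons = 54(1.007276) + 78(1.0087) = 54.392904 + 78.6786 = 133.071504 amu
Mass defect Δm = 133.071504 − 131.87453 = 1.196974 amu
Converting to energy: 1.196974 amu × 931.5 MeV/amu = 1114.98 MeV

1110 MeV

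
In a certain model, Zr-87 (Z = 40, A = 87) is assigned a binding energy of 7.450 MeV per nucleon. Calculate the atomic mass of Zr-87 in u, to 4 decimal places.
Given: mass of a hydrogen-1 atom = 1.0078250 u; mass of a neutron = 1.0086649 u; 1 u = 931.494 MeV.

Total binding energy = 87 × 7.450 = 648.150 MeV
Mass defect = 648.150 MeV / (931.494 MeV/u) = 0.695818 u
Constituent mass = 40(1.0078250) + 47(1.0086649) = 87.7202503 u
Atomic mass = 87.7202503 − 0.695818 = 87.0244323 u ≈ 87.0244 u (to 4 decimal places)

87.0244 u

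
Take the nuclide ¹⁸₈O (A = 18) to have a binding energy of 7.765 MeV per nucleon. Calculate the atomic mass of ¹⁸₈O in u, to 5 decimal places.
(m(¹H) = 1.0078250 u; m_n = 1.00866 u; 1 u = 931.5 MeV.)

Total binding energy = 18 × 7.765 = 139.770 MeV
Mass defect = 139.770 MeV / (931.5 MeV/u) = 0.1500483 u
Constituent mass = 8(1.0078250) + 10(1.00866) = 18.1492000 u
Atomic mass = 18.1492000 − 0.1500483 = 17.9991517 u ≈ 17.99915 u (to 5 decimal places)

17.99915 u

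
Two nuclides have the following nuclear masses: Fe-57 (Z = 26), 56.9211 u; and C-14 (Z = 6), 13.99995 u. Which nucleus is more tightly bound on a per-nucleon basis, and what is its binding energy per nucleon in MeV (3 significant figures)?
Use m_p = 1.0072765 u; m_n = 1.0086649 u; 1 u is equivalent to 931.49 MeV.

Fe-57: Σm = 26(1.0072765) + 31(1.0086649) = 57.4578009 u; Δm = 0.5367009 u; E_B = 499.93 MeV; E_B/A = 8.771 MeV
C-14: Σm = 6(1.0072765) + 8(1.0086649) = 14.1129782 u; Δm = 0.1130282 u; E_B = 105.28 MeV; E_B/A = 7.520 MeV
Fe-57 has the higher binding energy per nucleon, so it is the more tightly bound nucleus.

Fe-57; 8.77 MeV/nucleon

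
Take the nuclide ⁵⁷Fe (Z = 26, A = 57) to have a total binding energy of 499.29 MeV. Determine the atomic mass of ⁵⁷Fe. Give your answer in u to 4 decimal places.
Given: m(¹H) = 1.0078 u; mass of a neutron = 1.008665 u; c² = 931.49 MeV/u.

Mass defect = 499.29 MeV / (931.49 MeV/u) = 0.536012 u
Constituent mass = 26(1.0078) + 31(1.008665) = 57.471415 u
Atomic mass = 57.471415 − 0.536012 = 56.935403 u ≈ 56.9354 u (to 4 decimal places)

56.9354 u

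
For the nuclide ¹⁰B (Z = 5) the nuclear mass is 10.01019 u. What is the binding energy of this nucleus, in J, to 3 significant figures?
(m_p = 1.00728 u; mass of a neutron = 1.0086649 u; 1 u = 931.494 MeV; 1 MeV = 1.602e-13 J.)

1.04e-11 J

Mass of separated nucleons = 5(1.00728) + 5(1.0086649) = 5.03640 + 5.0433245 = 10.0797245 u
Mass defect Δm = 10.0797245 − 10.01019 = 0.0695345 u
Binding energy = Δm·c² = 0.0695345 × 931.494 MeV/u = 64.7710 MeV
In joules: 64.7710 MeV × 1.602e-13 J/MeV = 1.0376e-11 J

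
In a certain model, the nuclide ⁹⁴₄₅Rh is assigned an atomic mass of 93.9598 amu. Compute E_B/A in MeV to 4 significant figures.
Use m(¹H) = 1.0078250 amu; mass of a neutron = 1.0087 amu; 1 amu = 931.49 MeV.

With 45 protons and 49 neutrons (A = 94):
Total constituent mass: 45 × 1.0078250 + 49 × 1.0087 = 94.7784250 amu
Mass defect Δm = 94.7784250 − 93.9598 = 0.8186250 amu
E_B = 0.8186250 × 931.49 = 762.541 MeV
Per nucleon: 762.541 / 94 = 8.112 MeV

8.112 MeV/nucleon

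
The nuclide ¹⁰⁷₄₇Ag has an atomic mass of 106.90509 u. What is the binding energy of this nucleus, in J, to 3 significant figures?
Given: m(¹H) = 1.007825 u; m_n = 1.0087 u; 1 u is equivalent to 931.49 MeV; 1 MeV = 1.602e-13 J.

1.47e-10 J

Mass of separated nucleons = 47(1.007825) + 60(1.0087) = 47.367775 + 60.5220 = 107.889775 u
The mass defect is 107.889775 − 106.90509 = 0.984685 u.
Converting to energy: 0.984685 u × 931.49 MeV/u = 917.224 MeV
In joules: 917.224 MeV × 1.602e-13 J/MeV = 1.4694e-10 J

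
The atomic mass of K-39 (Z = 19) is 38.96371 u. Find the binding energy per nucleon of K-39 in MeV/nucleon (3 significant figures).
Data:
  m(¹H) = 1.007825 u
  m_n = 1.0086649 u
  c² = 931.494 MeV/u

8.56 MeV/nucleon

The nucleus contains 19 protons and 39 − 19 = 20 neutrons.
Mass of separated nucleons = 19(1.007825) + 20(1.0086649) = 19.148675 + 20.1732980 = 39.3219730 u
Mass defect Δm = 39.3219730 − 38.96371 = 0.3582630 u
Converting to energy: 0.3582630 u × 931.494 MeV/u = 333.720 MeV
Dividing by A = 39 gives 8.557 MeV per nucleon.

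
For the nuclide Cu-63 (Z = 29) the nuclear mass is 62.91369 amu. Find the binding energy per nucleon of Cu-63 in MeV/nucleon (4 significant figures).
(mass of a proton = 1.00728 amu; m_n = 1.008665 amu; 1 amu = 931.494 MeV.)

With 29 protons and 34 neutrons (A = 63):
Mass of separated nucleons = 29(1.00728) + 34(1.008665) = 29.21112 + 34.294610 = 63.505730 amu
The mass defect is 63.505730 − 62.91369 = 0.592040 amu.
Converting to energy: 0.592040 amu × 931.494 MeV/amu = 551.482 MeV
BE/A = 551.482 MeV / 63 = 8.754 MeV/nucleon

8.754 MeV/nucleon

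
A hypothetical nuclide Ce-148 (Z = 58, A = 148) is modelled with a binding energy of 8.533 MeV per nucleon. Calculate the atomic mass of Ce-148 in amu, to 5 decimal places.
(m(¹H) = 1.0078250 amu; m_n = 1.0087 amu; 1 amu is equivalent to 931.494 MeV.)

Total binding energy = 148 × 8.533 = 1262.884 MeV
Mass defect = 1262.884 MeV / (931.494 MeV/amu) = 1.3557618 amu
Constituent mass = 58(1.0078250) + 90(1.0087) = 149.2368500 amu
Atomic mass = 149.2368500 − 1.3557618 = 147.8810882 amu ≈ 147.88109 amu (to 5 decimal places)

147.88109 amu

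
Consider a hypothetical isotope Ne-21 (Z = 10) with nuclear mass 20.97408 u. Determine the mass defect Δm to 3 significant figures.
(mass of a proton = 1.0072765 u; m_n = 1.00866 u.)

Z = 10, so N = A − Z = 21 − 10 = 11.
Σm = 10·m_p + 11·m_n = 10.0727650 + 11.09526 = 21.1680250 u
The mass defect is 21.1680250 − 20.97408 = 0.1939450 u.

0.194 u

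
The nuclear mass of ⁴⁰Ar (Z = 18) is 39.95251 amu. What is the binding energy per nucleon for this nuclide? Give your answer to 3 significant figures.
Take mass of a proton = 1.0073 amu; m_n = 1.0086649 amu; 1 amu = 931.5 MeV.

8.61 MeV/nucleon

The nucleus contains 18 protons and 40 − 18 = 22 neutrons.
Σm = 18·m_p + 22·m_n = 18.1314 + 22.1906278 = 40.3220278 amu
Mass defect Δm = 40.3220278 − 39.95251 = 0.3695178 amu
Binding energy = Δm·c² = 0.3695178 × 931.5 MeV/amu = 344.206 MeV
BE/A = 344.206 MeV / 40 = 8.605 MeV/nucleon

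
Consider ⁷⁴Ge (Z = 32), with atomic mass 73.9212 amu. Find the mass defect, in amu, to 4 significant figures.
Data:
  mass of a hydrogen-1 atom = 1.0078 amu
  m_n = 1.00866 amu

0.6921 amu

The nucleus contains 32 protons and 74 − 32 = 42 neutrons.
Mass of separated nucleons = 32(1.0078) + 42(1.00866) = 32.2496 + 42.36372 = 74.61332 amu
Mass defect Δm = 74.61332 − 73.9212 = 0.69212 amu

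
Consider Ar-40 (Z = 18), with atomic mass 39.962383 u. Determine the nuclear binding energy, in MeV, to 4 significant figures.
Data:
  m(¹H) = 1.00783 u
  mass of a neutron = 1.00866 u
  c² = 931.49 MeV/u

With 18 protons and 22 neutrons (A = 40):
Σm = 18·m(¹H) + 22·m_n = 18.14094 + 22.19052 = 40.33146 u
Mass defect Δm = 40.33146 − 39.962383 = 0.369077 u
Converting to energy: 0.369077 u × 931.49 MeV/u = 343.792 MeV

343.8 MeV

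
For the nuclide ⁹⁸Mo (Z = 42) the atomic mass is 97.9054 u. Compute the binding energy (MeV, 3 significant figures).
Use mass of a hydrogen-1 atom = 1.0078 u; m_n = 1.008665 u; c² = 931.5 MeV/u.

845 MeV

The nucleus contains 42 protons and 98 − 42 = 56 neutrons.
Σm = 42·m(¹H) + 56·m_n = 42.3276 + 56.485240 = 98.812840 u
Mass defect Δm = 98.812840 − 97.9054 = 0.907440 u
E_B = 0.907440 × 931.5 = 845.280 MeV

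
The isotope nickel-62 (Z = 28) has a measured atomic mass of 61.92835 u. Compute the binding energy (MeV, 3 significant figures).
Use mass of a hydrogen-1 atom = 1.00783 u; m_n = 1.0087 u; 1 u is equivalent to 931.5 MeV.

547 MeV

With 28 protons and 34 neutrons (A = 62):
Mass of separated nucleons = 28(1.00783) + 34(1.0087) = 28.21924 + 34.2958 = 62.51504 u
The mass defect is 62.51504 − 61.92835 = 0.58669 u.
Converting to energy: 0.58669 u × 931.5 MeV/u = 546.502 MeV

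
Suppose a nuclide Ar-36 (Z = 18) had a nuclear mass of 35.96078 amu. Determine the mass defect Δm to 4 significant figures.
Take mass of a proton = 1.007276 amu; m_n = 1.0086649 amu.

0.3262 amu

The nucleus contains 18 protons and 36 − 18 = 18 neutrons.
Total constituent mass: 18 × 1.007276 + 18 × 1.0086649 = 36.2869362 amu
Mass defect Δm = 36.2869362 − 35.96078 = 0.3261562 amu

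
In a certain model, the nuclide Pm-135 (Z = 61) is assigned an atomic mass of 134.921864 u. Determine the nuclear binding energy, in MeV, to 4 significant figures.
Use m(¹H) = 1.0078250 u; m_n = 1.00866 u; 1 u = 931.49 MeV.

1114 MeV

Mass of separated nucleons = 61(1.0078250) + 74(1.00866) = 61.4773250 + 74.64084 = 136.1181650 u
Mass defect Δm = 136.1181650 − 134.921864 = 1.1963010 u
Converting to energy: 1.1963010 u × 931.49 MeV/u = 1114.34 MeV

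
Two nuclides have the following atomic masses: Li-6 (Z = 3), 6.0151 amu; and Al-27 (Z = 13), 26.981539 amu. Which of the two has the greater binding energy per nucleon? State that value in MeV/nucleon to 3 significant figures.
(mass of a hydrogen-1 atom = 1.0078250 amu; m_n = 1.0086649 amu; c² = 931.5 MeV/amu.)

Al-27; 8.33 MeV/nucleon

Li-6: Σm = 3(1.0078250) + 3(1.0086649) = 6.0494697 amu; Δm = 0.0343697 amu; E_B = 32.015 MeV; E_B/A = 5.336 MeV
Al-27: Σm = 13(1.0078250) + 14(1.0086649) = 27.2230336 amu; Δm = 0.2414946 amu; E_B = 224.952 MeV; E_B/A = 8.332 MeV
Al-27 has the higher binding energy per nucleon, so it is the more tightly bound nucleus.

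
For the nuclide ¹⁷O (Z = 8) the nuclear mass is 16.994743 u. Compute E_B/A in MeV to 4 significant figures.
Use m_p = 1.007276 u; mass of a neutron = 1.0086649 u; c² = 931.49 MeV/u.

7.750 MeV/nucleon

Total constituent mass: 8 × 1.007276 + 9 × 1.0086649 = 17.1361921 u
Mass defect Δm = 17.1361921 − 16.994743 = 0.1414491 u
Binding energy = Δm·c² = 0.1414491 × 931.49 MeV/u = 131.758 MeV
BE/A = 131.758 MeV / 17 = 7.750 MeV/nucleon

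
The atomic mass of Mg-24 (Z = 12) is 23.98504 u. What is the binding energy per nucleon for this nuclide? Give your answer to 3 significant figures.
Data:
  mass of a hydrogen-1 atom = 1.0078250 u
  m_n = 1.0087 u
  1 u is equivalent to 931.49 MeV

Z = 12, so N = A − Z = 24 − 12 = 12.
Mass of separated nucleons = 12(1.0078250) + 12(1.0087) = 12.0939000 + 12.1044 = 24.1983000 u
Δm = 24.1983000 − 23.98504 = 0.2132600 u
E_B = 0.2132600 × 931.49 = 198.650 MeV
Per nucleon: 198.650 / 24 = 8.277 MeV

8.28 MeV/nucleon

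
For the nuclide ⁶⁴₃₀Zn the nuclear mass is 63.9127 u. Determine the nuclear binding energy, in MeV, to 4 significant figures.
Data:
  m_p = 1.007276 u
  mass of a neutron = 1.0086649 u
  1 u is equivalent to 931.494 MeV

Total constituent mass: 30 × 1.007276 + 34 × 1.0086649 = 64.5128866 u
The mass defect is 64.5128866 − 63.9127 = 0.6001866 u.
E_B = 0.6001866 × 931.494 = 559.070 MeV

559.1 MeV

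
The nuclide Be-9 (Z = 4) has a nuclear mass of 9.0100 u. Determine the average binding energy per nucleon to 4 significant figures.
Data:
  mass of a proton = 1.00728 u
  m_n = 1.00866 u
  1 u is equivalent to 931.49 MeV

Mass of separated nucleons = 4(1.00728) + 5(1.00866) = 4.02912 + 5.04330 = 9.07242 u
Δm = 9.07242 − 9.0100 = 0.06242 u
Converting to energy: 0.06242 u × 931.49 MeV/u = 58.1436 MeV
Per nucleon: 58.1436 / 9 = 6.460 MeV

6.460 MeV/nucleon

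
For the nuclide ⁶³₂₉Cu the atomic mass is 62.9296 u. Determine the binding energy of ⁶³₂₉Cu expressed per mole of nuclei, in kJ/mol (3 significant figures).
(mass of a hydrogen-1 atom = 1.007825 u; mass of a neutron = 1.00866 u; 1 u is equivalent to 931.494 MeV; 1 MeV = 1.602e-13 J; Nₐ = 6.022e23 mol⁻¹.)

5.32e+10 kJ/mol

Z = 29, so N = A − Z = 63 − 29 = 34.
Total constituent mass: 29 × 1.007825 + 34 × 1.00866 = 63.521365 u
Δm = 63.521365 − 62.9296 = 0.591765 u
E_B = 0.591765 × 931.494 = 551.226 MeV
Per nucleus in joules: 551.226 MeV × 1.602e-13 J/MeV = 8.8306e-11 J
Per mole: 8.8306e-11 J × 6.022e23 mol⁻¹ = 5.3178e+13 J/mol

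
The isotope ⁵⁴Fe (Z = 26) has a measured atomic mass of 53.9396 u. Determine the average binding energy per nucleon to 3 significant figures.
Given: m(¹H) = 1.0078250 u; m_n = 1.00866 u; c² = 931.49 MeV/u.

Mass of separated nucleons = 26(1.0078250) + 28(1.00866) = 26.2034500 + 28.24248 = 54.4459300 u
Mass defect Δm = 54.4459300 − 53.9396 = 0.5063300 u
E_B = 0.5063300 × 931.49 = 471.641 MeV
BE/A = 471.641 MeV / 54 = 8.734 MeV/nucleon

8.73 MeV/nucleon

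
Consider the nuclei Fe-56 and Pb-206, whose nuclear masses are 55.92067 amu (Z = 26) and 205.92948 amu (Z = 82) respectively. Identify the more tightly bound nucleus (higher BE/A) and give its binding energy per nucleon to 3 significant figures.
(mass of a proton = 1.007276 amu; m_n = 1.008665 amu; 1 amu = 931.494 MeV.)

Fe-56: Σm = 26(1.007276) + 30(1.008665) = 56.449126 amu; Δm = 0.528456 amu; E_B = 492.25 MeV; E_B/A = 8.790 MeV
Pb-206: Σm = 82(1.007276) + 124(1.008665) = 207.671092 amu; Δm = 1.741612 amu; E_B = 1622.3 MeV; E_B/A = 7.875 MeV
Fe-56 has the higher binding energy per nucleon, so it is the more tightly bound nucleus.

Fe-56; 8.79 MeV/nucleon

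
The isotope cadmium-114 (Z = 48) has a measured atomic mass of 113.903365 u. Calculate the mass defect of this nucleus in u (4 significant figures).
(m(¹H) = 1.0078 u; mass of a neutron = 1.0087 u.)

Σm = 48·m(¹H) + 66·m_n = 48.3744 + 66.5742 = 114.9486 u
Δm = 114.9486 − 113.903365 = 1.045235 u

1.045 u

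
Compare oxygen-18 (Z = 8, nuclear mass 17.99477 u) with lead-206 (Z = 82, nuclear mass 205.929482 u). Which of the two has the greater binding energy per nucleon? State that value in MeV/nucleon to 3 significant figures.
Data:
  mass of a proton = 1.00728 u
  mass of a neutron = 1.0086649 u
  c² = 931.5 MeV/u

oxygen-18: Σm = 8(1.00728) + 10(1.0086649) = 18.1448890 u; Δm = 0.1501190 u; E_B = 139.84 MeV; E_B/A = 7.769 MeV
lead-206: Σm = 82(1.00728) + 124(1.0086649) = 207.6714076 u; Δm = 1.7419256 u; E_B = 1622.6 MeV; E_B/A = 7.877 MeV
lead-206 has the higher binding energy per nucleon, so it is the more tightly bound nucleus.

lead-206; 7.88 MeV/nucleon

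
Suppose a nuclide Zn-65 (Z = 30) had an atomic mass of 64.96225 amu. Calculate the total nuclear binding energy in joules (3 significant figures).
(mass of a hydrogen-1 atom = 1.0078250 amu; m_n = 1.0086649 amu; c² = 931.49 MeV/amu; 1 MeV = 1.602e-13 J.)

The nucleus contains 30 protons and 65 − 30 = 35 neutrons.
Σm = 30·m(¹H) + 35·m_n = 30.2347500 + 35.3032715 = 65.5380215 amu
Δm = 65.5380215 − 64.96225 = 0.5757715 amu
Binding energy = Δm·c² = 0.5757715 × 931.49 MeV/amu = 536.325 MeV
In joules: 536.325 MeV × 1.602e-13 J/MeV = 8.5919e-11 J

8.59e-11 J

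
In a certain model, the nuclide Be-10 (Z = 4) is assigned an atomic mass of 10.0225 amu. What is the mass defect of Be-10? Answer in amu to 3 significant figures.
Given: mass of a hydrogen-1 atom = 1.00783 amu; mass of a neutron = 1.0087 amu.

0.0610 amu

With 4 protons and 6 neutrons (A = 10):
Σm = 4·m(¹H) + 6·m_n = 4.03132 + 6.0522 = 10.08352 amu
Δm = 10.08352 − 10.0225 = 0.06102 amu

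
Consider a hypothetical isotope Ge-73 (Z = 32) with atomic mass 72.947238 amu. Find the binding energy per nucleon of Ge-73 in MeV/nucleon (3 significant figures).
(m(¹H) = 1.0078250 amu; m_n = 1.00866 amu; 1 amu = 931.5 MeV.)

With 32 protons and 41 neutrons (A = 73):
Mass of separated nucleons = 32(1.0078250) + 41(1.00866) = 32.2504000 + 41.35506 = 73.6054600 amu
Mass defect Δm = 73.6054600 − 72.947238 = 0.6582220 amu
E_B = 0.6582220 × 931.5 = 613.134 MeV
Per nucleon: 613.134 / 73 = 8.399 MeV

8.40 MeV/nucleon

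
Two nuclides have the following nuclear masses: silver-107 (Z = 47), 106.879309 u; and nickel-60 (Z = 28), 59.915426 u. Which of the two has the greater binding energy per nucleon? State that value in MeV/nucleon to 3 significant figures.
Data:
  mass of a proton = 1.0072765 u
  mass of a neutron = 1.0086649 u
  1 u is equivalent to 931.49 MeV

nickel-60; 8.78 MeV/nucleon

silver-107: Σm = 47(1.0072765) + 60(1.0086649) = 107.8618895 u; Δm = 0.9825805 u; E_B = 915.26 MeV; E_B/A = 8.554 MeV
nickel-60: Σm = 28(1.0072765) + 32(1.0086649) = 60.4810188 u; Δm = 0.5655928 u; E_B = 526.84 MeV; E_B/A = 8.781 MeV
nickel-60 has the higher binding energy per nucleon, so it is the more tightly bound nucleus.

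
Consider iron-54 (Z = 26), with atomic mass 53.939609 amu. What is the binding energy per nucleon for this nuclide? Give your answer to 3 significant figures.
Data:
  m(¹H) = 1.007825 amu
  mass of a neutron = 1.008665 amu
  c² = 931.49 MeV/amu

Total constituent mass: 26 × 1.007825 + 28 × 1.008665 = 54.446070 amu
The mass defect is 54.446070 − 53.939609 = 0.506461 amu.
E_B = 0.506461 × 931.49 = 471.763 MeV
Dividing by A = 54 gives 8.736 MeV per nucleon.

8.74 MeV/nucleon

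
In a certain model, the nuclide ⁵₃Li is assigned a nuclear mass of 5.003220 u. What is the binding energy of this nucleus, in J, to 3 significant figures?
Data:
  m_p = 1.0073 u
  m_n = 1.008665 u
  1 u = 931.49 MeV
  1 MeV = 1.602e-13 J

The nucleus contains 3 protons and 5 − 3 = 2 neutrons.
Σm = 3·m_p + 2·m_n = 3.0219 + 2.017330 = 5.039230 u
Mass defect Δm = 5.039230 − 5.003220 = 0.036010 u
Converting to energy: 0.036010 u × 931.49 MeV/u = 33.5430 MeV
In joules: 33.5430 MeV × 1.602e-13 J/MeV = 5.3736e-12 J

5.37e-12 J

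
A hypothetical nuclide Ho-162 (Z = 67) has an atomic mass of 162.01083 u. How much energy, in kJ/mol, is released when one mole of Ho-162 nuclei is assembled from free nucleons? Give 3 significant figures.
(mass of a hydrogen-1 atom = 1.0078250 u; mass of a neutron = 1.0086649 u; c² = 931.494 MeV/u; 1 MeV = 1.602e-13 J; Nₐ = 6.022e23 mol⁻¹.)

With 67 protons and 95 neutrons (A = 162):
Mass of separated nucleons = 67(1.0078250) + 95(1.0086649) = 67.5242750 + 95.8231655 = 163.3474405 u
Δm = 163.3474405 − 162.01083 = 1.3366105 u
Converting to energy: 1.3366105 u × 931.494 MeV/u = 1245.04 MeV
Per nucleus in joules: 1245.04 MeV × 1.602e-13 J/MeV = 1.9946e-10 J
Per mole: 1.9946e-10 J × 6.022e23 mol⁻¹ = 1.2011e+14 J/mol

1.20e+11 kJ/mol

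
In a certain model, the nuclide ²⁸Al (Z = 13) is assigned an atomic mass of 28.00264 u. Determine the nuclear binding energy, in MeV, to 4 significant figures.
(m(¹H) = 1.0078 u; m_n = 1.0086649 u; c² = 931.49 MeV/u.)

Z = 13, so N = A − Z = 28 − 13 = 15.
Total constituent mass: 13 × 1.0078 + 15 × 1.0086649 = 28.2313735 u
Mass defect Δm = 28.2313735 − 28.00264 = 0.2287335 u
Binding energy = Δm·c² = 0.2287335 × 931.49 MeV/u = 213.063 MeV

213.1 MeV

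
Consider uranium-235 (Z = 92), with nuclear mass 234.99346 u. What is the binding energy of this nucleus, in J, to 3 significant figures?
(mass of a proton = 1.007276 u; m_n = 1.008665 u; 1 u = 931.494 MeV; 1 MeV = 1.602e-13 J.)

With 92 protons and 143 neutrons (A = 235):
Σm = 92·m_p + 143·m_n = 92.669392 + 144.239095 = 236.908487 u
Δm = 236.908487 − 234.99346 = 1.915027 u
Converting to energy: 1.915027 u × 931.494 MeV/u = 1783.84 MeV
In joules: 1783.84 MeV × 1.602e-13 J/MeV = 2.8577e-10 J

2.86e-10 J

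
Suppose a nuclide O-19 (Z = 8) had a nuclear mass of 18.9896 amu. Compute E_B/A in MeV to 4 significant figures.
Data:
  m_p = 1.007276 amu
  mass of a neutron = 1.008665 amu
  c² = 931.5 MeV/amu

8.037 MeV/nucleon

The nucleus contains 8 protons and 19 − 8 = 11 neutrons.
Mass of separated nucleons = 8(1.007276) + 11(1.008665) = 8.058208 + 11.095315 = 19.153523 amu
The mass defect is 19.153523 − 18.9896 = 0.163923 amu.
Binding energy = Δm·c² = 0.163923 × 931.5 MeV/amu = 152.694 MeV
Dividing by A = 19 gives 8.037 MeV per nucleon.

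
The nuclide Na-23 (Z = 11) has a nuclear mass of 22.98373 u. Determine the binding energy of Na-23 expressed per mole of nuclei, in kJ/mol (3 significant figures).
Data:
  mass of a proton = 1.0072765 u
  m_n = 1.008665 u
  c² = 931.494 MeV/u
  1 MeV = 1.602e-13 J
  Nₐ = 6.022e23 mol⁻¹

Total constituent mass: 11 × 1.0072765 + 12 × 1.008665 = 23.1840215 u
Mass defect Δm = 23.1840215 − 22.98373 = 0.2002915 u
Binding energy = Δm·c² = 0.2002915 × 931.494 MeV/u = 186.570 MeV
Per nucleus in joules: 186.570 MeV × 1.602e-13 J/MeV = 2.9889e-11 J
Per mole: 2.9889e-11 J × 6.022e23 mol⁻¹ = 1.7999e+13 J/mol

1.80e+10 kJ/mol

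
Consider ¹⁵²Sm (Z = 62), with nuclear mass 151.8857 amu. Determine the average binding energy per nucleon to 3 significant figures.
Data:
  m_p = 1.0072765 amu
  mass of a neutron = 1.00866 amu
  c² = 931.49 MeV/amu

Total constituent mass: 62 × 1.0072765 + 90 × 1.00866 = 153.2305430 amu
Δm = 153.2305430 − 151.8857 = 1.3448430 amu
Converting to energy: 1.3448430 amu × 931.49 MeV/amu = 1252.7078 MeV
Dividing by A = 152 gives 8.241 MeV per nucleon.

8.24 MeV/nucleon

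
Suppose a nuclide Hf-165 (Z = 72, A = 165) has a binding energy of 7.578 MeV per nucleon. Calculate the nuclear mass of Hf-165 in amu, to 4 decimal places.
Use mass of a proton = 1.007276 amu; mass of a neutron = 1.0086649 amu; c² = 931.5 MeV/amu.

Total binding energy = 165 × 7.578 = 1250.370 MeV
Mass defect = 1250.370 MeV / (931.5 MeV/amu) = 1.342319 amu
Constituent mass = 72(1.007276) + 93(1.0086649) = 166.3297077 amu
Nuclear mass = 166.3297077 − 1.342319 = 164.9873887 amu ≈ 164.9874 amu (to 4 decimal places)

164.9874 amu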